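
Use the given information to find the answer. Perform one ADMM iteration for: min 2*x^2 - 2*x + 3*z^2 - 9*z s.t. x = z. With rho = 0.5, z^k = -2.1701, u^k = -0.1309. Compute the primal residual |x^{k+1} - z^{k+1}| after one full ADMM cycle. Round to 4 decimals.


ADMM iteration with rho = 0.5, z^k = -2.1701, u^k = -0.1309
Step 1: x-update.
Minimize 2*x^2 - 2*x + (0.5/2)*(x + 2.1701 - 0.1309)^2
FOC: (2*2 + 0.5)*x = 2 + 0.5*(-2.1701 + 0.1309)
x^{k+1} = 0.2179
Step 2: z-update.
Minimize 3*z^2 - 9*z + (0.5/2)*(0.2179 - z - 0.1309)^2
FOC: (2*3 + 0.5)*z = 9 + 0.5*(0.2179 - 0.1309)
z^{k+1} = 1.3913
Step 3: u-update.
u^{k+1} = -0.1309 + 0.2179 - 1.3913 = -1.3043
Step 4: Primal residual = |0.2179 - 1.3913| = 1.1734


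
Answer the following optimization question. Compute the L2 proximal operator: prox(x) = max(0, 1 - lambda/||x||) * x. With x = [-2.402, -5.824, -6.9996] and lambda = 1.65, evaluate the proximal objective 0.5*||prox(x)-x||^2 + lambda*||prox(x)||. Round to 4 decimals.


Step 1: Compute ||x||.
||x|| = 9.4172
Step 2: Compute scaling factor.
scale = max(0, 1 - 1.65/9.4172) = 0.8248
Step 3: prox(x) = [-1.9811, -4.8036, -5.7732]
||prox(x)|| = 7.7672
Step 4: Proximal objective.
0.5*||prox-x||^2 = 1.3613
lambda*||prox|| = 12.8159
Total = 14.1771


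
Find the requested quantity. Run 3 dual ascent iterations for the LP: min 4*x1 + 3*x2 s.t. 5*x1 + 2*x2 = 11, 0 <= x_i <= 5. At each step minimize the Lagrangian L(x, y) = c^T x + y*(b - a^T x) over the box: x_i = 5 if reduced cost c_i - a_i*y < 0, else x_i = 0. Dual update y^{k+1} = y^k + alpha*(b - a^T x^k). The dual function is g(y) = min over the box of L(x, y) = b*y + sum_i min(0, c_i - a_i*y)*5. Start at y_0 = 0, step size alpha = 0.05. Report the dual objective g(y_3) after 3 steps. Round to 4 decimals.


Dual ascent for LP: min 4*x1 + 3*x2, 5*x1 + 2*x2 = 11, 0 <= x_i <= 5
Step 1: y^k = 0.0, reduced costs: (4.0, 3.0)
  x^k = (0.0, 0.0), subgradient = b - a^T x = 11.0
  y^{k+1} = 0.0 + 0.05*11.0 = 0.55
Step 2: y^k = 0.55, reduced costs: (1.25, 1.9)
  x^k = (0.0, 0.0), subgradient = b - a^T x = 11.0
  y^{k+1} = 0.55 + 0.05*11.0 = 1.1
Step 3: y^k = 1.1, reduced costs: (-1.5, 0.8)
  x^k = (5.0, 0.0), subgradient = b - a^T x = -14.0
  y^{k+1} = 1.1 + 0.05*-14.0 = 0.4
Dual objective at y_3 = 0.4: reduced costs (2.0, 2.2), box minimizer x = (0.0, 0.0)
g(y_3) = b*y + (c1 - a1*y)*x1 + (c2 - a2*y)*x2 = 11*0.4 + 2.0*0.0 + 2.2*0.0 = 4.4 + 0.0 + 0.0 = 4.4


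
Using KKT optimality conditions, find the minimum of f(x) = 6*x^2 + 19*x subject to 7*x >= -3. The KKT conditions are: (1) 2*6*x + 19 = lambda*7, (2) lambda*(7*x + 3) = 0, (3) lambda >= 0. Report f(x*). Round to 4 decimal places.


Step 1: Try lambda = 0 (constraint inactive).
x_unc = -19/(2*6) = -1.5833
Check: 7*-1.5833 = -11.0831 < -3 -- violated!
Step 2: Constraint must be active: 7*x = -3
x* = -3/7 = -0.4286 (rounded; the exact value -3/7 is used below)
lambda = (2*6*(-3/7) + 19)/7 = 1.9796
Step 3: Compute optimal value.
f(x*) = 6*(-3/7)^2 + 19*(-3/7) = -7.0408


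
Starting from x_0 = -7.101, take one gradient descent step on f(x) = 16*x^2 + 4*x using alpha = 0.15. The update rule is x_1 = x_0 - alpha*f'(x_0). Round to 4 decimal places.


We compute the gradient at x_0 and apply the update.
f'(x) = 32*x + 4
f'(-7.101) = 32*-7.101 + 4 = -223.232
x_1 = -7.101 - 0.15*-223.232 = 26.3838


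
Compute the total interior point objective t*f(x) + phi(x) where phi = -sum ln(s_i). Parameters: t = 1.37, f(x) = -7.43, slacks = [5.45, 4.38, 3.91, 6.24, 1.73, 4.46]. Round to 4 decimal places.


Step 1: Compute log-barrier.
ln values: [1.6956, 1.477, 1.3635, 1.831, 0.5481, 1.4951]
phi = -(1.6956 + 1.477 + 1.3635 + 1.831 + 0.5481 + 1.4951) = -8.4105
Step 2: Compute augmented objective.
t*f(x) = 1.37*-7.43 = -10.1791
Total = -10.1791 - 8.4105 = -18.5896


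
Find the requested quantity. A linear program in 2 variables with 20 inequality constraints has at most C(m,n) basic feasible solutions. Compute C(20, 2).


Each vertex corresponds to some choice of n active constraints out of m, so the number of vertices is at most C(m, n) = m! / (n!(m-n)!).
m = 20, n = 2
Numerator: 20 * 19
Denominator: 2! = 2
C(20, 2) = 190


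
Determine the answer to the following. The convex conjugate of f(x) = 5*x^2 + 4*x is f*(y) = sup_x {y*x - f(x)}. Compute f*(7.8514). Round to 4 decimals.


f*(y) = sup_x {y*x - a*x^2 - b*x} = sup_x {(y-b)*x - a*x^2}
FOC: (y - b) - 2a*x = 0 => x* = (y - b)/(2a)
x* = (7.8514 - 4)/(2*5) = 0.3851
f*(7.8514) = (y-b)^2/(4a) = (7.8514 - 4)^2/(4*5)
= 14.8333/20 = 0.7417


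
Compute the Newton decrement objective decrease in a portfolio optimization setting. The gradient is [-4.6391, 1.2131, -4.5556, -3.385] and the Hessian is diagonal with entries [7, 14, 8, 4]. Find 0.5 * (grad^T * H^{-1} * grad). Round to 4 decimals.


Step 1: H is diagonal, so H^(-1) * g = [-0.6627, 0.0867, -0.5695, -0.8463].
Step 2: g^T H^(-1) g = sum_i g_i^2 / H_ii
  = (-4.6391)^2/7 + (1.2131)^2/14 + (-4.5556)^2/8 + (-3.385)^2/4
  = 3.0745 + 0.1051 + 2.5942 + 2.8646 = 8.6383
Step 3: Objective decrease = 0.5 * g^T H^(-1) g = 4.3192


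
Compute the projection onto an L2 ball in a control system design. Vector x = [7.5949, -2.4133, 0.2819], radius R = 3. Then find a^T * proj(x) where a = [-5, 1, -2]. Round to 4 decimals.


Step 1: Compute ||x|| (intermediates to 6 decimals).
||x|| = sqrt(7.5949^2 + (-2.4133)^2 + 0.2819^2) = 7.974082
Step 2: Project.
Since ||x|| > R, scale = R/||x|| = 3/7.974082 = 0.376219, proj(x) = scale * x
proj(x) = [2.857346, -0.907929, 0.106056]
Step 3: Dot product.
a^T * proj(x) = -5*2.857346 + 1*(-0.907929) - 2*0.106056 = -15.4068


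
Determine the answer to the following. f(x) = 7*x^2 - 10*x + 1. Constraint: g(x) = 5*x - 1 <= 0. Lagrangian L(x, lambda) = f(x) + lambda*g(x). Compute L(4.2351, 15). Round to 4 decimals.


Step 1: Evaluate f(x).
f(4.2351) = 7*4.2351^2 - 10*4.2351 + 1 = 84.2015
Step 2: Evaluate g(x).
g(4.2351) = 5*4.2351 - 1 = 20.1755
Step 3: Compute Lagrangian.
L = 84.2015 + 15*20.1755 = 386.834


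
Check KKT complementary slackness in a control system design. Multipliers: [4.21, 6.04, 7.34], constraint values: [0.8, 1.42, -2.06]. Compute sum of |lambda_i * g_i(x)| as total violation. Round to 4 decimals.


KKT complementary slackness check:
lambda_1 * g_1 = 4.21 * 0.8 = 3.368
lambda_2 * g_2 = 6.04 * 1.42 = 8.5768
lambda_3 * g_3 = 7.34 * -2.06 = -15.1204
Total violation = 3.368 + 8.5768 + 15.1204 = 27.0652


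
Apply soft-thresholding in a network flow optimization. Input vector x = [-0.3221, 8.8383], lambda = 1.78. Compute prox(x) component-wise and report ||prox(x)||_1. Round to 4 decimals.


Soft-thresholding with lambda = 1.78:
prox(-0.3221) = sign(-0.3221)*max(|-0.3221| - 1.78, 0) = 0.0
prox(8.8383) = sign(8.8383)*max(|8.8383| - 1.78, 0) = 7.0583
prox(x) = [0.0, 7.0583]
||prox(x)||_1 = 0.0 + 7.0583 = 7.0583


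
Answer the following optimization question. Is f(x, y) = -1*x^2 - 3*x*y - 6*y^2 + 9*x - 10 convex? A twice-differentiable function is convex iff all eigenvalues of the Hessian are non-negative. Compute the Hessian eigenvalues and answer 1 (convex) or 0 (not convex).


The Hessian of f(x,y) = -1*x^2 - 3*x*y - 6*y^2 + 9*x - 10 is:
H = [[-2, -3], [-3, -12]]
Trace = -2 - 12 = -14
Determinant = -2*-12 - (-3)^2 = 15
Discriminant = (-14)^2 - 4*15 = 136.0
Eigenvalues: lambda_1 = -12.831, lambda_2 = -1.169
The function is not convex.

0


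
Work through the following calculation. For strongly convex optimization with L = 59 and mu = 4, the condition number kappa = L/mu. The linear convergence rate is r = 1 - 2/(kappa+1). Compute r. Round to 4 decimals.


Step 1: Compute the condition number.
kappa = L/mu = 59/4 = 14.75
Step 2: Compute the convergence rate.
r = 1 - 2/(kappa + 1) = 1 - 2*mu/(L + mu) = (L - mu)/(L + mu) = 55/63 = 0.873


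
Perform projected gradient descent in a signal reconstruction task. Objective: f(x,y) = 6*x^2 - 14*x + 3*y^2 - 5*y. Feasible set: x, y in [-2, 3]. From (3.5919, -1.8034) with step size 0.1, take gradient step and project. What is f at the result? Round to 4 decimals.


Step 1: Compute gradient at (3.5919, -1.8034).
grad_x = 2*6*3.5919 - 14 = 29.1028
grad_y = 2*3*-1.8034 - 5 = -15.8204
Step 2: Gradient step.
x_raw = 3.5919 - 0.1*29.1028 = 0.6816
y_raw = -1.8034 - 0.1*-15.8204 = -0.2214
Step 3: Project onto [-2, 3].
x_proj = clip(0.6816) = 0.6816
y_proj = clip(-0.2214) = -0.2214
Step 4: Evaluate f.
f(0.6816, -0.2214) = -5.5012


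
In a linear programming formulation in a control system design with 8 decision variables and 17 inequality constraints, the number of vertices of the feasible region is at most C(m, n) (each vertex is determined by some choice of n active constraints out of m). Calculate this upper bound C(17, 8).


Each vertex corresponds to some choice of n active constraints out of m, so the number of vertices is at most C(m, n) = m! / (n!(m-n)!).
m = 17, n = 8
Numerator: 17 * 16 * 15 * 14 * 13 * 12 * 11 * 10
Denominator: 8! = 40320
C(17, 8) = 24310


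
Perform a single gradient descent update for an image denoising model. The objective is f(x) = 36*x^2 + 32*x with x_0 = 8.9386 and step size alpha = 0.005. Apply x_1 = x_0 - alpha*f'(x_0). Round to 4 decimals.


We compute the gradient at x_0 and apply the update.
f'(x) = 72*x + 32
f'(8.9386) = 72*8.9386 + 32 = 675.5792
x_1 = 8.9386 - 0.005*675.5792 = 5.5607


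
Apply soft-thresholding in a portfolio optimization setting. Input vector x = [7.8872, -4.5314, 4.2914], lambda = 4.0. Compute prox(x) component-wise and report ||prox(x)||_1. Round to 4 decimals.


Soft-thresholding with lambda = 4.0:
prox(7.8872) = sign(7.8872)*max(|7.8872| - 4.0, 0) = 3.8872
prox(-4.5314) = sign(-4.5314)*max(|-4.5314| - 4.0, 0) = -0.5314
prox(4.2914) = sign(4.2914)*max(|4.2914| - 4.0, 0) = 0.2914
prox(x) = [3.8872, -0.5314, 0.2914]
||prox(x)||_1 = 3.8872 + 0.5314 + 0.2914 = 4.71


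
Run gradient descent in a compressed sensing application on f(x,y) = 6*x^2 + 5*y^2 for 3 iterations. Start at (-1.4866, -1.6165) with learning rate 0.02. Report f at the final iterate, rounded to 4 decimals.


Gradient descent on f(x,y) = 6*x^2 + 5*y^2.
Starting point: (-1.4866, -1.6165), alpha = 0.02
Step 1: grad_x = 2*6*-1.4866 = -17.8392, grad_y = 2*5*-1.6165 = -16.165
  x_1 = -1.4866 - 0.02*-17.8392 = -1.1298
  y_1 = -1.6165 - 0.02*-16.165 = -1.2932
Step 2: grad_x = 2*6*-1.1298 = -13.5578, grad_y = 2*5*-1.2932 = -12.932
  x_2 = -1.1298 - 0.02*-13.5578 = -0.8587
  y_2 = -1.2932 - 0.02*-12.932 = -1.0346
Step 3: grad_x = 2*6*-0.8587 = -10.3039, grad_y = 2*5*-1.0346 = -10.3456
  x_3 = -0.8587 - 0.02*-10.3039 = -0.6526
  y_3 = -1.0346 - 0.02*-10.3456 = -0.8276
f(-0.6526, -0.8276) = 6*(-0.6526)^2 + 5*(-0.8276)^2 = 5.9802


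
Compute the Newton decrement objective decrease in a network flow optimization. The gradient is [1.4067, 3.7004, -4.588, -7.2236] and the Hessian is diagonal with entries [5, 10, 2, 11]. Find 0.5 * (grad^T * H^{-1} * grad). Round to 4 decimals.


Step 1: H is diagonal, so H^(-1) * g = [0.2813, 0.37, -2.294, -0.6567].
Step 2: g^T H^(-1) g = sum_i g_i^2 / H_ii
  = (1.4067)^2/5 + (3.7004)^2/10 + (-4.588)^2/2 + (-7.2236)^2/11
  = 0.3958 + 1.3693 + 10.5249 + 4.7437 = 17.0336
Step 3: Objective decrease = 0.5 * g^T H^(-1) g = 8.5168


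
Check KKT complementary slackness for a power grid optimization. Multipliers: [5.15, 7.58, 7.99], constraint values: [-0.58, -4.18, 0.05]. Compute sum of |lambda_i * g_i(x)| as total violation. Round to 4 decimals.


KKT complementary slackness check:
lambda_1 * g_1 = 5.15 * -0.58 = -2.987
lambda_2 * g_2 = 7.58 * -4.18 = -31.6844
lambda_3 * g_3 = 7.99 * 0.05 = 0.3995
Total violation = 2.987 + 31.6844 + 0.3995 = 35.0709


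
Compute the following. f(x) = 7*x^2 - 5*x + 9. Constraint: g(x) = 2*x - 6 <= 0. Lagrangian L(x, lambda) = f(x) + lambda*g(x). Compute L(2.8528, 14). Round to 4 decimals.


Step 1: Evaluate f(x).
f(2.8528) = 7*2.8528^2 - 5*2.8528 + 9 = 51.7053
Step 2: Evaluate g(x).
g(2.8528) = 2*2.8528 - 6 = -0.2944
Step 3: Compute Lagrangian.
L = 51.7053 + 14*-0.2944 = 47.5837


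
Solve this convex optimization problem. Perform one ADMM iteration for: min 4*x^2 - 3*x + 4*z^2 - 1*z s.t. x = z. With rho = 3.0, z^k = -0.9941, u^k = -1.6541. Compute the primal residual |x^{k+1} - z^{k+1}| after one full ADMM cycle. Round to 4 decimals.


ADMM iteration with rho = 3.0, z^k = -0.9941, u^k = -1.6541
Step 1: x-update.
Minimize 4*x^2 - 3*x + (3.0/2)*(x + 0.9941 - 1.6541)^2
FOC: (2*4 + 3.0)*x = 3 + 3.0*(-0.9941 + 1.6541)
x^{k+1} = 0.4527
Step 2: z-update.
Minimize 4*z^2 - 1*z + (3.0/2)*(0.4527 - z - 1.6541)^2
FOC: (2*4 + 3.0)*z = 1 + 3.0*(0.4527 - 1.6541)
z^{k+1} = -0.2367
Step 3: u-update.
u^{k+1} = -1.6541 + 0.4527 + 0.2367 = -0.9646
Step 4: Primal residual = |0.4527 + 0.2367| = 0.6895


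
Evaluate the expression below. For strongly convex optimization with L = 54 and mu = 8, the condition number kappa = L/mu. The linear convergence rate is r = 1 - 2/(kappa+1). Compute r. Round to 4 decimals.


Step 1: Compute the condition number.
kappa = L/mu = 54/8 = 6.75
Step 2: Compute the convergence rate.
r = 1 - 2/(kappa + 1) = 1 - 2*mu/(L + mu) = (L - mu)/(L + mu) = 46/62 = 0.7419


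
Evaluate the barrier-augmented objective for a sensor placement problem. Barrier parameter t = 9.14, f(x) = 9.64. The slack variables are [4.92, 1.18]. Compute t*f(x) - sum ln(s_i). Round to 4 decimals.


Step 1: Compute log-barrier.
ln values: [1.5933, 0.1655]
phi = -(1.5933 + 0.1655) = -1.7588
Step 2: Compute augmented objective.
t*f(x) = 9.14*9.64 = 88.1096
Total = 88.1096 - 1.7588 = 86.3508


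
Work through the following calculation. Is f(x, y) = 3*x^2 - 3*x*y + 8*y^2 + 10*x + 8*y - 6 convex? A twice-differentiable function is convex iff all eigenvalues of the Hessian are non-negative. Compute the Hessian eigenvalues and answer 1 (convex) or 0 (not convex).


The Hessian of f(x,y) = 3*x^2 - 3*x*y + 8*y^2 + 10*x + 8*y - 6 is:
H = [[6, -3], [-3, 16]]
Trace = 6 + 16 = 22
Determinant = 6*16 - (-3)^2 = 87
Discriminant = (22)^2 - 4*87 = 136.0
Eigenvalues: lambda_1 = 5.169, lambda_2 = 16.831
The function is convex.

1


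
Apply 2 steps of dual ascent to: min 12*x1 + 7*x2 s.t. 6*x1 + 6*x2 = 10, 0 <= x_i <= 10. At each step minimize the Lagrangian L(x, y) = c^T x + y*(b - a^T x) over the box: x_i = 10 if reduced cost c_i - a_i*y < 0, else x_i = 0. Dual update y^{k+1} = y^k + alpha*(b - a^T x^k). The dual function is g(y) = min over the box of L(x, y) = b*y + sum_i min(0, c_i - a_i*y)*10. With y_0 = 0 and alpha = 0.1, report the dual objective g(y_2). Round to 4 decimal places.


Dual ascent for LP: min 12*x1 + 7*x2, 6*x1 + 6*x2 = 10, 0 <= x_i <= 10
Step 1: y^k = 0.0, reduced costs: (12.0, 7.0)
  x^k = (0.0, 0.0), subgradient = b - a^T x = 10.0
  y^{k+1} = 0.0 + 0.1*10.0 = 1.0
Step 2: y^k = 1.0, reduced costs: (6.0, 1.0)
  x^k = (0.0, 0.0), subgradient = b - a^T x = 10.0
  y^{k+1} = 1.0 + 0.1*10.0 = 2.0
Dual objective at y_2 = 2.0: reduced costs (0.0, -5.0), box minimizer x = (0.0, 10.0)
g(y_2) = b*y + (c1 - a1*y)*x1 + (c2 - a2*y)*x2 = 10*2.0 + 0.0*0.0 + (-5.0)*10.0 = 20.0 + 0.0 - 50.0 = -30.0


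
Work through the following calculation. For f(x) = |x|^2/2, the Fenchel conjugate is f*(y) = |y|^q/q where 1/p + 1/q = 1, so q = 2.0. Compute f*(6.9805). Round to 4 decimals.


The conjugate exponent q satisfies 1/p + 1/q = 1.
p = 2, so q = 2/(2 - 1) = 2.0
|y|^q = 6.9805^2.0 = 48.7274
f*(6.9805) = 48.7274 / 2.0 = 24.3637


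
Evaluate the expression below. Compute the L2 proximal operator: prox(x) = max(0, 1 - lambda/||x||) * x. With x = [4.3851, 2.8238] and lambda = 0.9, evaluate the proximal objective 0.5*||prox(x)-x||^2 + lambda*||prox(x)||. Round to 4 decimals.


Step 1: Compute ||x||.
||x|| = 5.2156
Step 2: Compute scaling factor.
scale = max(0, 1 - 0.9/5.2156) = 0.8274
Step 3: prox(x) = [3.6284, 2.3365]
||prox(x)|| = 4.3156
Step 4: Proximal objective.
0.5*||prox-x||^2 = 0.405
lambda*||prox|| = 3.884
Total = 4.2891


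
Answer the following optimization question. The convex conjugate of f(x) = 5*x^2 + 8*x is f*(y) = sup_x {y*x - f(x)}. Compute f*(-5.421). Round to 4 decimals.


f*(y) = sup_x {y*x - a*x^2 - b*x} = sup_x {(y-b)*x - a*x^2}
FOC: (y - b) - 2a*x = 0 => x* = (y - b)/(2a)
x* = (-5.421 - 8)/(2*5) = -1.3421
f*(-5.421) = (y-b)^2/(4a) = (-5.421 - 8)^2/(4*5)
= 180.1232/20 = 9.0062


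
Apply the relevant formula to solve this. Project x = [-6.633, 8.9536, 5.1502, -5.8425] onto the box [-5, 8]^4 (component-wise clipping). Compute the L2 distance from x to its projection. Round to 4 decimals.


Project each component onto [-5, 8].
clip(-6.633) = -5.0, clip(8.9536) = 8.0, clip(5.1502) = 5.1502, clip(-5.8425) = -5.0
Projection = [-5.0, 8.0, 5.1502, -5.0]
Squared diffs: [2.6667, 0.9094, 0.0, 0.7098]
Distance = sqrt(4.2859) = 2.0702


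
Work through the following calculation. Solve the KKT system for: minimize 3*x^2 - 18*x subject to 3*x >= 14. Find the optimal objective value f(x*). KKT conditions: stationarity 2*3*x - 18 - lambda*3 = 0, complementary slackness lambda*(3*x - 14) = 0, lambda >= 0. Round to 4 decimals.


Step 1: Try lambda = 0 (constraint inactive).
x_unc = 18/(2*3) = 3.0
Check: 3*3.0 = 9.0 < 14 -- violated!
Step 2: Constraint must be active: 3*x = 14
x* = 14/3 = 4.6667 (rounded; the exact value 14/3 is used below)
lambda = (2*3*(14/3) - 18)/3 = 3.3333
Step 3: Compute optimal value.
f(x*) = 3*(14/3)^2 - 18*(14/3) = -18.6667


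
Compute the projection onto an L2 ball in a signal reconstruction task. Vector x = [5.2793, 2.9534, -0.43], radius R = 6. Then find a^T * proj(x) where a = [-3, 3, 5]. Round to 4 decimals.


Step 1: Compute ||x|| (intermediates to 6 decimals).
||x|| = sqrt(5.2793^2 + 2.9534^2 + (-0.43)^2) = 6.064526
Step 2: Project.
Since ||x|| > R, scale = R/||x|| = 6/6.064526 = 0.98936, proj(x) = scale * x
proj(x) = [5.223128, 2.921976, -0.425425]
Step 3: Dot product.
a^T * proj(x) = -3*5.223128 + 3*2.921976 + 5*(-0.425425) = -9.0306


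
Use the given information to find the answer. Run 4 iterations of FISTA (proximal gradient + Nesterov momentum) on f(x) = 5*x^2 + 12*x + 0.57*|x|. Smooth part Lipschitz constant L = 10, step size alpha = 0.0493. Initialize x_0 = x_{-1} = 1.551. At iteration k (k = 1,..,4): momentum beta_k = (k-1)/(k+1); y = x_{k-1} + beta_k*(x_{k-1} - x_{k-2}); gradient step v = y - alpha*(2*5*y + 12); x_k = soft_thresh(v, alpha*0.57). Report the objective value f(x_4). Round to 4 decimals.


FISTA on f(x) = 5*x^2 + 12*x + 0.57*|x|
L = 10, alpha = 0.0493
Iteration 1: beta = 0.0, y = 1.551 + 0.0*(1.551 - 1.551) = 1.551
  grad(y) = 27.51, v = y - alpha*grad = 0.1948
  prox(v) = soft_thresh(0.1948, 0.0281) = 0.1667
Iteration 2: beta = 0.3333, y = 0.1667 + 0.3333*(0.1667 - 1.551) = -0.2948
  grad(y) = 9.0521, v = y - alpha*grad = -0.7411
  prox(v) = soft_thresh(-0.7411, 0.0281) = -0.713
Iteration 3: beta = 0.5, y = -0.713 + 0.5*(-0.713 - 0.1667) = -1.1528
  grad(y) = 0.4723, v = y - alpha*grad = -1.1761
  prox(v) = soft_thresh(-1.1761, 0.0281) = -1.148
Iteration 4: beta = 0.6, y = -1.148 + 0.6*(-1.148 + 0.713) = -1.4089
  grad(y) = -2.0895, v = y - alpha*grad = -1.3059
  prox(v) = soft_thresh(-1.3059, 0.0281) = -1.2778
f(x_4) = 5*(-1.2778)^2 + 12*(-1.2778) + 0.57*|-1.2778| = -6.4413


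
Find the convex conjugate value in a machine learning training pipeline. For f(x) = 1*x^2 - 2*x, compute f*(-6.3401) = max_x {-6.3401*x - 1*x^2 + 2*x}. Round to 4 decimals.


f*(y) = sup_x {y*x - a*x^2 - b*x} = sup_x {(y-b)*x - a*x^2}
FOC: (y - b) - 2a*x = 0 => x* = (y - b)/(2a)
x* = (-6.3401 + 2)/(2*1) = -2.1701
f*(-6.3401) = (y-b)^2/(4a) = (-6.3401 + 2)^2/(4*1)
= 18.8365/4 = 4.7091


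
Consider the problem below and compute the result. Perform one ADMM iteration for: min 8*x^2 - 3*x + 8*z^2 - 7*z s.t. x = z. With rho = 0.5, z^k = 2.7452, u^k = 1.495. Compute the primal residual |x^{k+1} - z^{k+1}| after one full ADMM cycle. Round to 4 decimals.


ADMM iteration with rho = 0.5, z^k = 2.7452, u^k = 1.495
Step 1: x-update.
Minimize 8*x^2 - 3*x + (0.5/2)*(x - 2.7452 + 1.495)^2
FOC: (2*8 + 0.5)*x = 3 + 0.5*(2.7452 - 1.495)
x^{k+1} = 0.2197
Step 2: z-update.
Minimize 8*z^2 - 7*z + (0.5/2)*(0.2197 - z + 1.495)^2
FOC: (2*8 + 0.5)*z = 7 + 0.5*(0.2197 + 1.495)
z^{k+1} = 0.4762
Step 3: u-update.
u^{k+1} = 1.495 + 0.2197 - 0.4762 = 1.2385
Step 4: Primal residual = |0.2197 - 0.4762| = 0.2565


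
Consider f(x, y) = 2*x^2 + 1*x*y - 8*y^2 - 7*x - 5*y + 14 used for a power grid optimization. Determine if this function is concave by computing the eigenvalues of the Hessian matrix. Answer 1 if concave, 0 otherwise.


The Hessian of f(x,y) = 2*x^2 + 1*x*y - 8*y^2 - 7*x - 5*y + 14 is:
H = [[4, 1], [1, -16]]
Trace = 4 - 16 = -12
Determinant = 4*-16 - (1)^2 = -65
Discriminant = (-12)^2 - 4*-65 = 404.0
Eigenvalues: lambda_1 = -16.0499, lambda_2 = 4.0499
The function is not concave.

0


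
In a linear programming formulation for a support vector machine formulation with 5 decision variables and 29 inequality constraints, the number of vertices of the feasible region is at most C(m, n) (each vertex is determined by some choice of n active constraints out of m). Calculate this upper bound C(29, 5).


Each vertex corresponds to some choice of n active constraints out of m, so the number of vertices is at most C(m, n) = m! / (n!(m-n)!).
m = 29, n = 5
Numerator: 29 * 28 * 27 * 26 * 25
Denominator: 5! = 120
C(29, 5) = 118755


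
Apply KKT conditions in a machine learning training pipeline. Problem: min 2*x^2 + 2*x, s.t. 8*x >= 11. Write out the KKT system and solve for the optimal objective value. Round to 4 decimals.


Step 1: Try lambda = 0 (constraint inactive).
x_unc = -2/(2*2) = -0.5
Check: 8*-0.5 = -4.0 < 11 -- violated!
Step 2: Constraint must be active: 8*x = 11
x* = 11/8 = 1.375
lambda = (2*2*1.375 + 2)/8 = 0.9375
Step 3: Compute optimal value.
f(x*) = 2*1.375^2 + 2*1.375 = 6.5313


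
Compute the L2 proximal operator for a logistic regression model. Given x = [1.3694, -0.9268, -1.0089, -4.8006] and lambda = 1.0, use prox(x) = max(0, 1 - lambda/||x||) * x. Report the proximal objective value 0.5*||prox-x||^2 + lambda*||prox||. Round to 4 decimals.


Step 1: Compute ||x||.
||x|| = 5.1767
Step 2: Compute scaling factor.
scale = max(0, 1 - 1.0/5.1767) = 0.8068
Step 3: prox(x) = [1.1049, -0.7478, -0.814, -3.8732]
||prox(x)|| = 4.1767
Step 4: Proximal objective.
0.5*||prox-x||^2 = 0.5
lambda*||prox|| = 4.1767
Total = 4.6767


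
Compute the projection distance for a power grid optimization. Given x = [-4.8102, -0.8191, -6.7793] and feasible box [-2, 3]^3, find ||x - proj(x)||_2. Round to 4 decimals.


Project each component onto [-2, 3].
clip(-4.8102) = -2.0, clip(-0.8191) = -0.8191, clip(-6.7793) = -2.0
Projection = [-2.0, -0.8191, -2.0]
Squared diffs: [7.8972, 0.0, 22.8417]
Distance = sqrt(30.7389) = 5.5443


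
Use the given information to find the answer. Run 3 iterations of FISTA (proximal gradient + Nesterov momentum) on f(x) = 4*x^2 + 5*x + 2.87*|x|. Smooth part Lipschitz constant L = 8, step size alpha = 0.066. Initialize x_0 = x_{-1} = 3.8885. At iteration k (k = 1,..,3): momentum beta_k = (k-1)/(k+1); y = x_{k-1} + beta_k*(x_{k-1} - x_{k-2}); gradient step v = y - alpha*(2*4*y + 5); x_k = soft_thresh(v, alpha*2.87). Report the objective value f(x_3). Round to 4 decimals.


FISTA on f(x) = 4*x^2 + 5*x + 2.87*|x|
L = 8, alpha = 0.066
Iteration 1: beta = 0.0, y = 3.8885 + 0.0*(3.8885 - 3.8885) = 3.8885
  grad(y) = 36.108, v = y - alpha*grad = 1.5054
  prox(v) = soft_thresh(1.5054, 0.1894) = 1.316
Iteration 2: beta = 0.3333, y = 1.316 + 0.3333*(1.316 - 3.8885) = 0.4584
  grad(y) = 8.6675, v = y - alpha*grad = -0.1136
  prox(v) = soft_thresh(-0.1136, 0.1894) = 0.0
Iteration 3: beta = 0.5, y = 0.0 + 0.5*(0.0 - 1.316) = -0.658
  grad(y) = -0.2638, v = y - alpha*grad = -0.6406
  prox(v) = soft_thresh(-0.6406, 0.1894) = -0.4511
f(x_3) = 4*(-0.4511)^2 + 5*(-0.4511) + 2.87*|-0.4511| = -0.1468


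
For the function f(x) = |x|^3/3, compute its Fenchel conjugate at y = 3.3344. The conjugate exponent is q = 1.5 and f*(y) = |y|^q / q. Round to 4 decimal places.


The conjugate exponent q satisfies 1/p + 1/q = 1.
p = 3, so q = 3/(3 - 1) = 1.5
|y|^q = 3.3344^1.5 = 6.0887
f*(3.3344) = 6.0887 / 1.5 = 4.0592


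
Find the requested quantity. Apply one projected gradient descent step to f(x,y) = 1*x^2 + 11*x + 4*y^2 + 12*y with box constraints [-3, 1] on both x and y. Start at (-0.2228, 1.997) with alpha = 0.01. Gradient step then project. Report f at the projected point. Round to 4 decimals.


Step 1: Compute gradient at (-0.2228, 1.997).
grad_x = 2*1*-0.2228 + 11 = 10.5544
grad_y = 2*4*1.997 + 12 = 27.976
Step 2: Gradient step.
x_raw = -0.2228 - 0.01*10.5544 = -0.3283
y_raw = 1.997 - 0.01*27.976 = 1.7172
Step 3: Project onto [-3, 1].
x_proj = clip(-0.3283) = -0.3283
y_proj = clip(1.7172) = 1.0
Step 4: Evaluate f.
f(-0.3283, 1.0) = 12.496


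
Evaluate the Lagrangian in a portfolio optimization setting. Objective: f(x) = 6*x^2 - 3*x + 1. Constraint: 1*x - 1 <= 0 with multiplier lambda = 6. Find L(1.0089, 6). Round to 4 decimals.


Step 1: Evaluate f(x).
f(1.0089) = 6*1.0089^2 - 3*1.0089 + 1 = 4.0806
Step 2: Evaluate g(x).
g(1.0089) = 1*1.0089 - 1 = 0.0089
Step 3: Compute Lagrangian.
L = 4.0806 + 6*0.0089 = 4.134


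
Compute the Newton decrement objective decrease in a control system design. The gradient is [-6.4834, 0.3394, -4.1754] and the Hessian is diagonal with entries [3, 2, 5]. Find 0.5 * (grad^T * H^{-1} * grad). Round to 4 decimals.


Step 1: H is diagonal, so H^(-1) * g = [-2.1611, 0.1697, -0.8351].
Step 2: g^T H^(-1) g = sum_i g_i^2 / H_ii
  = (-6.4834)^2/3 + (0.3394)^2/2 + (-4.1754)^2/5
  = 14.0115 + 0.0576 + 3.4868 = 17.5559
Step 3: Objective decrease = 0.5 * g^T H^(-1) g = 8.7779


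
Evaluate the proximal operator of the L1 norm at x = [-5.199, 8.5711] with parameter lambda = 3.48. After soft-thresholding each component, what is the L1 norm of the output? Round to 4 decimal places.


Soft-thresholding with lambda = 3.48:
prox(-5.199) = sign(-5.199)*max(|-5.199| - 3.48, 0) = -1.719
prox(8.5711) = sign(8.5711)*max(|8.5711| - 3.48, 0) = 5.0911
prox(x) = [-1.719, 5.0911]
||prox(x)||_1 = 1.719 + 5.0911 = 6.8101


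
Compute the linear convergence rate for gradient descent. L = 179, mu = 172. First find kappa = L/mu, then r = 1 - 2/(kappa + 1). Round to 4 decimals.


Step 1: Compute the condition number.
kappa = L/mu = 179/172 = 1.0407
Step 2: Compute the convergence rate.
r = 1 - 2/(kappa + 1) = 1 - 2*mu/(L + mu) = (L - mu)/(L + mu) = 7/351 = 0.0199


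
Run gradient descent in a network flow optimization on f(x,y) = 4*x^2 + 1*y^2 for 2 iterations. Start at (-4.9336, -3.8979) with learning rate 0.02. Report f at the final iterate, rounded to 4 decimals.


Gradient descent on f(x,y) = 4*x^2 + 1*y^2.
Starting point: (-4.9336, -3.8979), alpha = 0.02
Step 1: grad_x = 2*4*-4.9336 = -39.4688, grad_y = 2*1*-3.8979 = -7.7958
  x_1 = -4.9336 - 0.02*-39.4688 = -4.1442
  y_1 = -3.8979 - 0.02*-7.7958 = -3.742
Step 2: grad_x = 2*4*-4.1442 = -33.1538, grad_y = 2*1*-3.742 = -7.484
  x_2 = -4.1442 - 0.02*-33.1538 = -3.4811
  y_2 = -3.742 - 0.02*-7.484 = -3.5923
f(-3.4811, -3.5923) = 4*(-3.4811)^2 + 1*(-3.5923)^2 = 61.3782


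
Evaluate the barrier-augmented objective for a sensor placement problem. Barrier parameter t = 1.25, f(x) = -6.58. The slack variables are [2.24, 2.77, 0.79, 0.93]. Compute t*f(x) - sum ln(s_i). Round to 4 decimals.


Step 1: Compute log-barrier.
ln values: [0.8065, 1.0188, -0.2357, -0.0726]
phi = -(0.8065 + 1.0188 - 0.2357 - 0.0726) = -1.517
Step 2: Compute augmented objective.
t*f(x) = 1.25*-6.58 = -8.225
Total = -8.225 - 1.517 = -9.742


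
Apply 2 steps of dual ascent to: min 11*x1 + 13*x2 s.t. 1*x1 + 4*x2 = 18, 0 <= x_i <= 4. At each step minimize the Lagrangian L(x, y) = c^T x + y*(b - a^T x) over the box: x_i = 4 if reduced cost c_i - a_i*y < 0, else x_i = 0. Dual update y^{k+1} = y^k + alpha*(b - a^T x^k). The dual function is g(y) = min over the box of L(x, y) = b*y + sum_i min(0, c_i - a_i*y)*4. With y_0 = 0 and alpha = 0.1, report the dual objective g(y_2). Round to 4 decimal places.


Dual ascent for LP: min 11*x1 + 13*x2, 1*x1 + 4*x2 = 18, 0 <= x_i <= 4
Step 1: y^k = 0.0, reduced costs: (11.0, 13.0)
  x^k = (0.0, 0.0), subgradient = b - a^T x = 18.0
  y^{k+1} = 0.0 + 0.1*18.0 = 1.8
Step 2: y^k = 1.8, reduced costs: (9.2, 5.8)
  x^k = (0.0, 0.0), subgradient = b - a^T x = 18.0
  y^{k+1} = 1.8 + 0.1*18.0 = 3.6
Dual objective at y_2 = 3.6: reduced costs (7.4, -1.4), box minimizer x = (0.0, 4.0)
g(y_2) = b*y + (c1 - a1*y)*x1 + (c2 - a2*y)*x2 = 18*3.6 + 7.4*0.0 + (-1.4)*4.0 = 64.8 + 0.0 - 5.6 = 59.2


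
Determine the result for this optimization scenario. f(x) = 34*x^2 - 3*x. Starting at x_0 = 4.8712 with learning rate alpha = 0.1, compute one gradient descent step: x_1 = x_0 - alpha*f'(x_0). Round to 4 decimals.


We compute the gradient at x_0 and apply the update.
f'(x) = 68*x - 3
f'(4.8712) = 68*4.8712 - 3 = 328.2416
x_1 = 4.8712 - 0.1*328.2416 = -27.953


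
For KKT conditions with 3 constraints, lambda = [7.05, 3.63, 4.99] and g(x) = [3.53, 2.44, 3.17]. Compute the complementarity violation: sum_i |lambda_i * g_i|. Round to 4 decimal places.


KKT complementary slackness check:
lambda_1 * g_1 = 7.05 * 3.53 = 24.8865
lambda_2 * g_2 = 3.63 * 2.44 = 8.8572
lambda_3 * g_3 = 4.99 * 3.17 = 15.8183
Total violation = 24.8865 + 8.8572 + 15.8183 = 49.562


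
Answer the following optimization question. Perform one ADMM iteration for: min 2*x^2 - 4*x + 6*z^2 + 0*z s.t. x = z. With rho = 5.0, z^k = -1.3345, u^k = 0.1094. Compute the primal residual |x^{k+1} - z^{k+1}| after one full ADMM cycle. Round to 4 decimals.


ADMM iteration with rho = 5.0, z^k = -1.3345, u^k = 0.1094
Step 1: x-update.
Minimize 2*x^2 - 4*x + (5.0/2)*(x + 1.3345 + 0.1094)^2
FOC: (2*2 + 5.0)*x = 4 + 5.0*(-1.3345 - 0.1094)
x^{k+1} = -0.3577
Step 2: z-update.
Minimize 6*z^2 + 0*z + (5.0/2)*(-0.3577 - z + 0.1094)^2
FOC: (2*6 + 5.0)*z = 0 + 5.0*(-0.3577 + 0.1094)
z^{k+1} = -0.073
Step 3: u-update.
u^{k+1} = 0.1094 - 0.3577 + 0.073 = -0.1753
Step 4: Primal residual = |-0.3577 + 0.073| = 0.2847


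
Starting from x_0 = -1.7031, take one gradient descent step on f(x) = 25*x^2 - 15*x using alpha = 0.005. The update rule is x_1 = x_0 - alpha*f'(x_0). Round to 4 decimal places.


We compute the gradient at x_0 and apply the update.
f'(x) = 50*x - 15
f'(-1.7031) = 50*-1.7031 - 15 = -100.155
x_1 = -1.7031 - 0.005*-100.155 = -1.2023


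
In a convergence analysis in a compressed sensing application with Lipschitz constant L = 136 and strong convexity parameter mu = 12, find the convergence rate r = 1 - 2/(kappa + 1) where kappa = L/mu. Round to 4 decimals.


Step 1: Compute the condition number.
kappa = L/mu = 136/12 = 11.3333
Step 2: Compute the convergence rate.
r = 1 - 2/(kappa + 1) = 1 - 2*mu/(L + mu) = (L - mu)/(L + mu) = 124/148 = 0.8378


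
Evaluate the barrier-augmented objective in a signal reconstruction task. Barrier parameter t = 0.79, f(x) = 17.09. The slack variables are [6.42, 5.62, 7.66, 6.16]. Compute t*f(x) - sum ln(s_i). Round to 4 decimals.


Step 1: Compute log-barrier.
ln values: [1.8594, 1.7263, 2.036, 1.8181]
phi = -(1.8594 + 1.7263 + 2.036 + 1.8181) = -7.4398
Step 2: Compute augmented objective.
t*f(x) = 0.79*17.09 = 13.5011
Total = 13.5011 - 7.4398 = 6.0613


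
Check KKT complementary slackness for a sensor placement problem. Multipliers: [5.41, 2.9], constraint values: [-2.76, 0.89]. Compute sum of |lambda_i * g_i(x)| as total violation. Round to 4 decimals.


KKT complementary slackness check:
lambda_1 * g_1 = 5.41 * -2.76 = -14.9316
lambda_2 * g_2 = 2.9 * 0.89 = 2.581
Total violation = 14.9316 + 2.581 = 17.5126


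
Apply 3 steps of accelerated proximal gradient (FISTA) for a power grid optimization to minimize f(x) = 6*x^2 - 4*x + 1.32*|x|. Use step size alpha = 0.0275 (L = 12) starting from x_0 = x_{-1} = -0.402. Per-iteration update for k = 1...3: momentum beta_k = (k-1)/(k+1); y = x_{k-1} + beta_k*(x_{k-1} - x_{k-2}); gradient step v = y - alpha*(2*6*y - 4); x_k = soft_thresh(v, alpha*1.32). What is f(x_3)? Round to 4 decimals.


FISTA on f(x) = 6*x^2 - 4*x + 1.32*|x|
L = 12, alpha = 0.0275
Iteration 1: beta = 0.0, y = -0.402 + 0.0*(-0.402 + 0.402) = -0.402
  grad(y) = -8.824, v = y - alpha*grad = -0.1593
  prox(v) = soft_thresh(-0.1593, 0.0363) = -0.123
Iteration 2: beta = 0.3333, y = -0.123 + 0.3333*(-0.123 + 0.402) = -0.0301
  grad(y) = -4.3606, v = y - alpha*grad = 0.0899
  prox(v) = soft_thresh(0.0899, 0.0363) = 0.0536
Iteration 3: beta = 0.5, y = 0.0536 + 0.5*(0.0536 + 0.123) = 0.1419
  grad(y) = -2.2976, v = y - alpha*grad = 0.2051
  prox(v) = soft_thresh(0.2051, 0.0363) = 0.1688
f(x_3) = 6*0.1688^2 - 4*0.1688 + 1.32*|0.1688| = -0.2814


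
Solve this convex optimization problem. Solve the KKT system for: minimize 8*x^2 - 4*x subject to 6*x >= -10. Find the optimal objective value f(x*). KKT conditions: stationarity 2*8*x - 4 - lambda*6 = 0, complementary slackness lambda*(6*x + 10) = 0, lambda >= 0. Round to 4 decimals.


Step 1: Try lambda = 0 (constraint inactive).
Stationarity: 2*8*x - 4 = 0
x* = 4/(2*8) = 0.25
Check constraint: 6*0.25 = 1.5 >= -10 -- satisfied.
Step 2: Compute optimal value.
f(x*) = 8*0.25^2 - 4*0.25 = -0.5


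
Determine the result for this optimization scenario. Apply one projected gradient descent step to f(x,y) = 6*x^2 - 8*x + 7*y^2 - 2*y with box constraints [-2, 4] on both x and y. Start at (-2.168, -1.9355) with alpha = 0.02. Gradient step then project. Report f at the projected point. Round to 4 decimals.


Step 1: Compute gradient at (-2.168, -1.9355).
grad_x = 2*6*-2.168 - 8 = -34.016
grad_y = 2*7*-1.9355 - 2 = -29.097
Step 2: Gradient step.
x_raw = -2.168 - 0.02*-34.016 = -1.4877
y_raw = -1.9355 - 0.02*-29.097 = -1.3536
Step 3: Project onto [-2, 4].
x_proj = clip(-1.4877) = -1.4877
y_proj = clip(-1.3536) = -1.3536
Step 4: Evaluate f.
f(-1.4877, -1.3536) = 40.7126


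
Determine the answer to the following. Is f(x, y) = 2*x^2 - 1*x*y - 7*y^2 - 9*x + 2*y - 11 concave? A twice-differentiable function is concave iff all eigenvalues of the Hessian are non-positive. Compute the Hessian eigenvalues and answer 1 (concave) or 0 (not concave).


The Hessian of f(x,y) = 2*x^2 - 1*x*y - 7*y^2 - 9*x + 2*y - 11 is:
H = [[4, -1], [-1, -14]]
Trace = 4 - 14 = -10
Determinant = 4*-14 - (-1)^2 = -57
Discriminant = (-10)^2 - 4*-57 = 328.0
Eigenvalues: lambda_1 = -14.0554, lambda_2 = 4.0554
The function is not concave.

0


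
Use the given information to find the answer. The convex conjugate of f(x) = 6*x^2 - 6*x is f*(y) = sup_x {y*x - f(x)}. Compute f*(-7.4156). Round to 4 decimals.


f*(y) = sup_x {y*x - a*x^2 - b*x} = sup_x {(y-b)*x - a*x^2}
FOC: (y - b) - 2a*x = 0 => x* = (y - b)/(2a)
x* = (-7.4156 + 6)/(2*6) = -0.118
f*(-7.4156) = (y-b)^2/(4a) = (-7.4156 + 6)^2/(4*6)
= 2.0039/24 = 0.0835


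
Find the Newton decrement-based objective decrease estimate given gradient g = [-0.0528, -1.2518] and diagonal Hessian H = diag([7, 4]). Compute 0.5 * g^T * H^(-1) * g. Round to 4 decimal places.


Step 1: H is diagonal, so H^(-1) * g = [-0.0075, -0.313].
Step 2: g^T H^(-1) g = sum_i g_i^2 / H_ii
  = (-0.0528)^2/7 + (-1.2518)^2/4
  = 0.0004 + 0.3918 = 0.3921
Step 3: Objective decrease = 0.5 * g^T H^(-1) g = 0.1961


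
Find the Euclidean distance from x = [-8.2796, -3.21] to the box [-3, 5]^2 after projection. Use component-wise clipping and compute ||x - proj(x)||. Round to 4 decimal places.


Project each component onto [-3, 5].
clip(-8.2796) = -3.0, clip(-3.21) = -3.0
Projection = [-3.0, -3.0]
Squared diffs: [27.8742, 0.0441]
Distance = sqrt(27.9183) = 5.2838


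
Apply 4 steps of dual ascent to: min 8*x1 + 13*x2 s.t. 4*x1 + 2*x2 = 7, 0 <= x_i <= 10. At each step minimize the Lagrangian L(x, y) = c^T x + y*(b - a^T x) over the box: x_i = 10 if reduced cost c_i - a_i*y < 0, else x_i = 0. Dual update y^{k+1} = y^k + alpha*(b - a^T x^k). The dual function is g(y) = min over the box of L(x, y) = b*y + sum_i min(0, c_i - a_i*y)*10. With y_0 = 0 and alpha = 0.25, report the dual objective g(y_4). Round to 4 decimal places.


Dual ascent for LP: min 8*x1 + 13*x2, 4*x1 + 2*x2 = 7, 0 <= x_i <= 10
Step 1: y^k = 0.0, reduced costs: (8.0, 13.0)
  x^k = (0.0, 0.0), subgradient = b - a^T x = 7.0
  y^{k+1} = 0.0 + 0.25*7.0 = 1.75
Step 2: y^k = 1.75, reduced costs: (1.0, 9.5)
  x^k = (0.0, 0.0), subgradient = b - a^T x = 7.0
  y^{k+1} = 1.75 + 0.25*7.0 = 3.5
Step 3: y^k = 3.5, reduced costs: (-6.0, 6.0)
  x^k = (10.0, 0.0), subgradient = b - a^T x = -33.0
  y^{k+1} = 3.5 + 0.25*-33.0 = -4.75
Step 4: y^k = -4.75, reduced costs: (27.0, 22.5)
  x^k = (0.0, 0.0), subgradient = b - a^T x = 7.0
  y^{k+1} = -4.75 + 0.25*7.0 = -3.0
Dual objective at y_4 = -3.0: reduced costs (20.0, 19.0), box minimizer x = (0.0, 0.0)
g(y_4) = b*y + (c1 - a1*y)*x1 + (c2 - a2*y)*x2 = 7*(-3.0) + 20.0*0.0 + 19.0*0.0 = -21.0 + 0.0 + 0.0 = -21.0


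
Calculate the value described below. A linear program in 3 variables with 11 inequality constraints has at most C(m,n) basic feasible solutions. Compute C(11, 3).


Each vertex corresponds to some choice of n active constraints out of m, so the number of vertices is at most C(m, n) = m! / (n!(m-n)!).
m = 11, n = 3
Numerator: 11 * 10 * 9
Denominator: 3! = 6
C(11, 3) = 165


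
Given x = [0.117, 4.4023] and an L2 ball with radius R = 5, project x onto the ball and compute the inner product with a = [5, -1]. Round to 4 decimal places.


Step 1: Compute ||x|| (intermediates to 6 decimals).
||x|| = sqrt(0.117^2 + 4.4023^2) = 4.403854
Step 2: Project.
Since ||x|| <= R, proj = x (no scaling needed).
proj(x) = [0.117, 4.4023]
Step 3: Dot product.
a^T * proj(x) = 5*0.117 - 1*4.4023 = -3.8173


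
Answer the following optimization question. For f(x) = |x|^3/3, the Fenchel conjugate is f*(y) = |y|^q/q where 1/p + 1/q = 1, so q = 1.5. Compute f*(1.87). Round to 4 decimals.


The conjugate exponent q satisfies 1/p + 1/q = 1.
p = 3, so q = 3/(3 - 1) = 1.5
|y|^q = 1.87^1.5 = 2.5572
f*(1.87) = 2.5572 / 1.5 = 1.7048


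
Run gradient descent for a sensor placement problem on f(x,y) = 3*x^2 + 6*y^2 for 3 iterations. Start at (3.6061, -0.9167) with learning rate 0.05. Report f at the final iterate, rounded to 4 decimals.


Gradient descent on f(x,y) = 3*x^2 + 6*y^2.
Starting point: (3.6061, -0.9167), alpha = 0.05
Step 1: grad_x = 2*3*3.6061 = 21.6366, grad_y = 2*6*-0.9167 = -11.0004
  x_1 = 3.6061 - 0.05*21.6366 = 2.5243
  y_1 = -0.9167 - 0.05*-11.0004 = -0.3667
Step 2: grad_x = 2*3*2.5243 = 15.1456, grad_y = 2*6*-0.3667 = -4.4002
  x_2 = 2.5243 - 0.05*15.1456 = 1.767
  y_2 = -0.3667 - 0.05*-4.4002 = -0.1467
Step 3: grad_x = 2*3*1.767 = 10.6019, grad_y = 2*6*-0.1467 = -1.7601
  x_3 = 1.767 - 0.05*10.6019 = 1.2369
  y_3 = -0.1467 - 0.05*-1.7601 = -0.0587
f(1.2369, -0.0587) = 3*1.2369^2 + 6*(-0.0587)^2 = 4.6104


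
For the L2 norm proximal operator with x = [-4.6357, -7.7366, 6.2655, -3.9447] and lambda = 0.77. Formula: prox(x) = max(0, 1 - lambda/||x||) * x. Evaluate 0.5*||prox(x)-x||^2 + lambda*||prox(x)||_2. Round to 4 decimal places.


Step 1: Compute ||x||.
||x|| = 11.6688
Step 2: Compute scaling factor.
scale = max(0, 1 - 0.77/11.6688) = 0.934
Step 3: prox(x) = [-4.3298, -7.2261, 5.8521, -3.6844]
||prox(x)|| = 10.8988
Step 4: Proximal objective.
0.5*||prox-x||^2 = 0.2965
lambda*||prox|| = 8.3921
Total = 8.6886


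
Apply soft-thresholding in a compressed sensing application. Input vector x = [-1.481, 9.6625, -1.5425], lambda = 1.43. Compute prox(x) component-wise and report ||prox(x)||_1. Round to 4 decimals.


Soft-thresholding with lambda = 1.43:
prox(-1.481) = sign(-1.481)*max(|-1.481| - 1.43, 0) = -0.051
prox(9.6625) = sign(9.6625)*max(|9.6625| - 1.43, 0) = 8.2325
prox(-1.5425) = sign(-1.5425)*max(|-1.5425| - 1.43, 0) = -0.1125
prox(x) = [-0.051, 8.2325, -0.1125]
||prox(x)||_1 = 0.051 + 8.2325 + 0.1125 = 8.396


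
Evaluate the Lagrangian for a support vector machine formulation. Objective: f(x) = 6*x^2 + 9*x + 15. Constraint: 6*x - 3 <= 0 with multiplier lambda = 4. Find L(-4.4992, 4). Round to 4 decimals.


Step 1: Evaluate f(x).
f(-4.4992) = 6*(-4.4992)^2 + 9*(-4.4992) + 15 = 95.964
Step 2: Evaluate g(x).
g(-4.4992) = 6*-4.4992 - 3 = -29.9952
Step 3: Compute Lagrangian.
L = 95.964 + 4*-29.9952 = -24.0168
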